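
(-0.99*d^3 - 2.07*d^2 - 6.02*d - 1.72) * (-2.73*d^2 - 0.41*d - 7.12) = 2.7027*d^5 + 6.057*d^4 + 24.3321*d^3 + 21.9022*d^2 + 43.5676*d + 12.2464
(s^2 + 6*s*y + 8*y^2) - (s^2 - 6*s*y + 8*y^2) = 12*s*y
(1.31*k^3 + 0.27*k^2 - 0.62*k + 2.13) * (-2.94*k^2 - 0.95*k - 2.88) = -3.8514*k^5 - 2.0383*k^4 - 2.2065*k^3 - 6.4508*k^2 - 0.2379*k - 6.1344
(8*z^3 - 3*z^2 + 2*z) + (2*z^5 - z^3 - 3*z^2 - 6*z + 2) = 2*z^5 + 7*z^3 - 6*z^2 - 4*z + 2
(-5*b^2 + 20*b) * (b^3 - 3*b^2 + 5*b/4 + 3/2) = -5*b^5 + 35*b^4 - 265*b^3/4 + 35*b^2/2 + 30*b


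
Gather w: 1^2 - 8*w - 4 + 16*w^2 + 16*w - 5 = 16*w^2 + 8*w - 8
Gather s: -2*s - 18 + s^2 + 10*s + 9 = s^2 + 8*s - 9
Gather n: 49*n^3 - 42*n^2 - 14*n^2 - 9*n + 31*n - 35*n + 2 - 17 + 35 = 49*n^3 - 56*n^2 - 13*n + 20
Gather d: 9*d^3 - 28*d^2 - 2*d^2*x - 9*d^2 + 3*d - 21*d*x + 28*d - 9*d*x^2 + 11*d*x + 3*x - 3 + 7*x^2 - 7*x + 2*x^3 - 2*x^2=9*d^3 + d^2*(-2*x - 37) + d*(-9*x^2 - 10*x + 31) + 2*x^3 + 5*x^2 - 4*x - 3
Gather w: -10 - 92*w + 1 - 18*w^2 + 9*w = -18*w^2 - 83*w - 9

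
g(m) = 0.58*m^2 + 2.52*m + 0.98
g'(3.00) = 6.00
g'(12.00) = 16.44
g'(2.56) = 5.49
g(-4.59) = 1.63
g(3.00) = 13.76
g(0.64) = 2.83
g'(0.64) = 3.26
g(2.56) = 11.23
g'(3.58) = 6.67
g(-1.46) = -1.46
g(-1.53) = -1.52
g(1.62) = 6.58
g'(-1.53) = 0.75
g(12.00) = 114.74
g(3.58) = 17.44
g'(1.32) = 4.05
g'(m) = 1.16*m + 2.52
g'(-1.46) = 0.83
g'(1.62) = 4.40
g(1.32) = 5.32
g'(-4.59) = -2.80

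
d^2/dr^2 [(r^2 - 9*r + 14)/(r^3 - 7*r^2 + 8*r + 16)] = 2*(r^4 - 19*r^3 + 81*r^2 - 257*r + 242)/(r^7 - 13*r^6 + 51*r^5 - 15*r^4 - 240*r^3 + 96*r^2 + 512*r + 256)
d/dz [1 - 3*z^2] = -6*z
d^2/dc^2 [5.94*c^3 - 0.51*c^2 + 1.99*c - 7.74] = 35.64*c - 1.02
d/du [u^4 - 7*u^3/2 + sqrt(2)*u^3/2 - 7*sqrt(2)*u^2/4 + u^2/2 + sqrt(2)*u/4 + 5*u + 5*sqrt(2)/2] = 4*u^3 - 21*u^2/2 + 3*sqrt(2)*u^2/2 - 7*sqrt(2)*u/2 + u + sqrt(2)/4 + 5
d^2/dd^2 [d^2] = 2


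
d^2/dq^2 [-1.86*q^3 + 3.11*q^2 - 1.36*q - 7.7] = 6.22 - 11.16*q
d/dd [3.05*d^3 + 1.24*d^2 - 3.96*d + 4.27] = 9.15*d^2 + 2.48*d - 3.96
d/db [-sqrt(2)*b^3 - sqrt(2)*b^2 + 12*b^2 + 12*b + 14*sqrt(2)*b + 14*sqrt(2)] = -3*sqrt(2)*b^2 - 2*sqrt(2)*b + 24*b + 12 + 14*sqrt(2)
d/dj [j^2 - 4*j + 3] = 2*j - 4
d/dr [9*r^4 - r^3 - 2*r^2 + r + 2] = 36*r^3 - 3*r^2 - 4*r + 1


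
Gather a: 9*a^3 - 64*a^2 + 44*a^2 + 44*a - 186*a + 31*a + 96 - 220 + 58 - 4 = 9*a^3 - 20*a^2 - 111*a - 70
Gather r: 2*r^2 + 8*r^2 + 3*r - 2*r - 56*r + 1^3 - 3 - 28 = 10*r^2 - 55*r - 30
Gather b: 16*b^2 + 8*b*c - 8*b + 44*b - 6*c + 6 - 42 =16*b^2 + b*(8*c + 36) - 6*c - 36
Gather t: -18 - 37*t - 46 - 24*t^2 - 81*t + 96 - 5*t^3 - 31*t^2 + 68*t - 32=-5*t^3 - 55*t^2 - 50*t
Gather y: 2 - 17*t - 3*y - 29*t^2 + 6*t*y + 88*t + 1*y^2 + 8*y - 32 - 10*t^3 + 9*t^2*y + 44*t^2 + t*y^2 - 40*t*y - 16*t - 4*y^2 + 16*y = -10*t^3 + 15*t^2 + 55*t + y^2*(t - 3) + y*(9*t^2 - 34*t + 21) - 30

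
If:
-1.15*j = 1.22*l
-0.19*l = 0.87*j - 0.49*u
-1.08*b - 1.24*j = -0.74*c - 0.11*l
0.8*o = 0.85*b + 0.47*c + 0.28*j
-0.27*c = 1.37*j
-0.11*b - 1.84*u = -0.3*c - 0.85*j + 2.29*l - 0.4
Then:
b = -3.21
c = -3.45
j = 0.68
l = -0.64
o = -5.20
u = 0.96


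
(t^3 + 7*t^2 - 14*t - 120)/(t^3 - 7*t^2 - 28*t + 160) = (t + 6)/(t - 8)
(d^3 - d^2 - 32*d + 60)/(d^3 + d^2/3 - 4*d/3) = 3*(d^3 - d^2 - 32*d + 60)/(d*(3*d^2 + d - 4))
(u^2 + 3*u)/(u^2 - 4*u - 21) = u/(u - 7)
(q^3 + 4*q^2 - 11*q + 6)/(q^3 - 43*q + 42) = (q^2 + 5*q - 6)/(q^2 + q - 42)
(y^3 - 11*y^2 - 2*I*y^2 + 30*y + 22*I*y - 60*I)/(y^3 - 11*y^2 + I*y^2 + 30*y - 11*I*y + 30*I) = (y - 2*I)/(y + I)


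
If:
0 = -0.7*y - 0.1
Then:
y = -0.14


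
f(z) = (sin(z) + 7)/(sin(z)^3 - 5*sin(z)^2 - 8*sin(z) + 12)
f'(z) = (sin(z) + 7)*(-3*sin(z)^2*cos(z) + 10*sin(z)*cos(z) + 8*cos(z))/(sin(z)^3 - 5*sin(z)^2 - 8*sin(z) + 12)^2 + cos(z)/(sin(z)^3 - 5*sin(z)^2 - 8*sin(z) + 12) = (-2*sin(z)^3 - 16*sin(z)^2 + 70*sin(z) + 68)*cos(z)/(sin(z)^3 - 5*sin(z)^2 - 8*sin(z) + 12)^2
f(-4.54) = 35.99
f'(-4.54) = -416.41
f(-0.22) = 0.50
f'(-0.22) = 0.28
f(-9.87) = 0.96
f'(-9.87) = -1.44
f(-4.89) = 33.91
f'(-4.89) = 380.75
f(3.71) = 0.44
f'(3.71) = -0.10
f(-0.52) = 0.44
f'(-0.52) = 0.12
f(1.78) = 24.47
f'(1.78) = -232.99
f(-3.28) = 0.66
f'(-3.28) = -0.66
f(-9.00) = 0.46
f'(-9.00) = -0.16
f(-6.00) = 0.77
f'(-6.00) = 0.94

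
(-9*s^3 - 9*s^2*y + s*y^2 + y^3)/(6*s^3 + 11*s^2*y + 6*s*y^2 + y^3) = (-3*s + y)/(2*s + y)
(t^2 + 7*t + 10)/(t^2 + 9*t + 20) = (t + 2)/(t + 4)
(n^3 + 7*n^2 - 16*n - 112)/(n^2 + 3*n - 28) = n + 4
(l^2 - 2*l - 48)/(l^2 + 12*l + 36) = (l - 8)/(l + 6)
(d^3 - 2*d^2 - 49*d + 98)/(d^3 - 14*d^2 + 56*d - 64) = (d^2 - 49)/(d^2 - 12*d + 32)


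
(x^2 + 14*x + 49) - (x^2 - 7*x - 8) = 21*x + 57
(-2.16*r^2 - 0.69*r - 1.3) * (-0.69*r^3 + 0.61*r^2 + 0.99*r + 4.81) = 1.4904*r^5 - 0.8415*r^4 - 1.6623*r^3 - 11.8657*r^2 - 4.6059*r - 6.253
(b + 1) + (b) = 2*b + 1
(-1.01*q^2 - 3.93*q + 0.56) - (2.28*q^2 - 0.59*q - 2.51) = -3.29*q^2 - 3.34*q + 3.07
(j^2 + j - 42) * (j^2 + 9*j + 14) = j^4 + 10*j^3 - 19*j^2 - 364*j - 588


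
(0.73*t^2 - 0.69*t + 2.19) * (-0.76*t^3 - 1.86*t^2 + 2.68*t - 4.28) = -0.5548*t^5 - 0.8334*t^4 + 1.5754*t^3 - 9.047*t^2 + 8.8224*t - 9.3732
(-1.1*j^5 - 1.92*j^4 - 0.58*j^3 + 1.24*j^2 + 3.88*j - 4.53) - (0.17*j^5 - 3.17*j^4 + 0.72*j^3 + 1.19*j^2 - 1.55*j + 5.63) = -1.27*j^5 + 1.25*j^4 - 1.3*j^3 + 0.05*j^2 + 5.43*j - 10.16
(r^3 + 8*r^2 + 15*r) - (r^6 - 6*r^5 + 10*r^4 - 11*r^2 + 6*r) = -r^6 + 6*r^5 - 10*r^4 + r^3 + 19*r^2 + 9*r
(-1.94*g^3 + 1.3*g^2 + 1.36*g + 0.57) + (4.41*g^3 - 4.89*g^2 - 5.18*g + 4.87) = 2.47*g^3 - 3.59*g^2 - 3.82*g + 5.44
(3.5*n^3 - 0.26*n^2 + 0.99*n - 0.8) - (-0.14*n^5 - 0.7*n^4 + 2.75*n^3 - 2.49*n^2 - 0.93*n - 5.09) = 0.14*n^5 + 0.7*n^4 + 0.75*n^3 + 2.23*n^2 + 1.92*n + 4.29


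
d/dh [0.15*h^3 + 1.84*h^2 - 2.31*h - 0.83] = 0.45*h^2 + 3.68*h - 2.31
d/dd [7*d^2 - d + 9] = 14*d - 1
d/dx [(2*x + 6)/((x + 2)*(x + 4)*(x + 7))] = 4*(-x^3 - 11*x^2 - 39*x - 47)/(x^6 + 26*x^5 + 269*x^4 + 1412*x^3 + 3956*x^2 + 5600*x + 3136)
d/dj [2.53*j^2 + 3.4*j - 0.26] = 5.06*j + 3.4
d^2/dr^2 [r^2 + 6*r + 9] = 2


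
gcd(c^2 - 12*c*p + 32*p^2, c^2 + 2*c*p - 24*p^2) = -c + 4*p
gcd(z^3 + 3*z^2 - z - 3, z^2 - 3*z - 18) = z + 3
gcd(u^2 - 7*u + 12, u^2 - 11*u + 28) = u - 4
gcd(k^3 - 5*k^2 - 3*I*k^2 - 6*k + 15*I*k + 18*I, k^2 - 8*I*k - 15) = k - 3*I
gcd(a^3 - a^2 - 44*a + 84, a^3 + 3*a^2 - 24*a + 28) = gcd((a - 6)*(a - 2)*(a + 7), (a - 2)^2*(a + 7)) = a^2 + 5*a - 14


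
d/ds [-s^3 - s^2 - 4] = s*(-3*s - 2)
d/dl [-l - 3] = -1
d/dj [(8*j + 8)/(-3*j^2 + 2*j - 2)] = 8*(3*j^2 + 6*j - 4)/(9*j^4 - 12*j^3 + 16*j^2 - 8*j + 4)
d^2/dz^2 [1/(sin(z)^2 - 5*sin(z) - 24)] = (-4*sin(z)^4 + 15*sin(z)^3 - 115*sin(z)^2 + 90*sin(z) + 98)/((sin(z) - 8)^3*(sin(z) + 3)^3)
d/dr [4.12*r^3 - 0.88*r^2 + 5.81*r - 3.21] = 12.36*r^2 - 1.76*r + 5.81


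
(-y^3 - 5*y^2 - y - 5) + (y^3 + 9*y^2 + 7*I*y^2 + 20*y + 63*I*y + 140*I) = 4*y^2 + 7*I*y^2 + 19*y + 63*I*y - 5 + 140*I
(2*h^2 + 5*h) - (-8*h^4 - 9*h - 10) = 8*h^4 + 2*h^2 + 14*h + 10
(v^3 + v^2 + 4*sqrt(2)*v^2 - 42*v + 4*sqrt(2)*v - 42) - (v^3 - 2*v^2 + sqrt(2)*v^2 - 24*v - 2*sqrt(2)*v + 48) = 3*v^2 + 3*sqrt(2)*v^2 - 18*v + 6*sqrt(2)*v - 90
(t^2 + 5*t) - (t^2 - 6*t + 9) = 11*t - 9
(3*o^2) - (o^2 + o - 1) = 2*o^2 - o + 1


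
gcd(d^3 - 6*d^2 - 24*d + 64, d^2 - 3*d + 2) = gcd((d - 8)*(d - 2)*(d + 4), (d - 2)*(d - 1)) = d - 2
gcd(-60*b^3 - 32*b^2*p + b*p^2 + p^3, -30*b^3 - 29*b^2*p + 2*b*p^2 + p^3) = 1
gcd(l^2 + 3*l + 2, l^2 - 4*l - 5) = l + 1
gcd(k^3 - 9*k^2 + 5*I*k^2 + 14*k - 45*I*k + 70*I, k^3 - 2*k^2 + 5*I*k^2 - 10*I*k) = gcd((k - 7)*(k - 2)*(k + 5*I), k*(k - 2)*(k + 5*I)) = k^2 + k*(-2 + 5*I) - 10*I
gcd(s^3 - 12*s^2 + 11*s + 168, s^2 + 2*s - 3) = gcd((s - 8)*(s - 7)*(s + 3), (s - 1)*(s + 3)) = s + 3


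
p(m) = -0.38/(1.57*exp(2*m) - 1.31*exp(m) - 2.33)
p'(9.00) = 0.00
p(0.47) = 0.93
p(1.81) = -0.01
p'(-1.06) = -0.00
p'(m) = -0.38*(-3.14*exp(2*m) + 1.31*exp(m))/(1.57*exp(2*m) - 1.31*exp(m) - 2.33)^2 = (1.1932*exp(m) - 0.4978)*exp(m)/(-1.57*exp(2*m) + 1.31*exp(m) + 2.33)^2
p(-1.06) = 0.15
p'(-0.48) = 0.02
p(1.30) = -0.03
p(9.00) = 0.00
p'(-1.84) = -0.01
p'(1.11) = 0.14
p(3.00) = 0.00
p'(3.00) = 0.00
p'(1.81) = 0.02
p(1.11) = -0.05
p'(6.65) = 0.00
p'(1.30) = 0.07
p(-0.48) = 0.15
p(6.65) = -0.00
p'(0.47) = 13.64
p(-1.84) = 0.15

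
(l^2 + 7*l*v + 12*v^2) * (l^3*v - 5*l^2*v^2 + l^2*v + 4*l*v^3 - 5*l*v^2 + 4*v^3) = l^5*v + 2*l^4*v^2 + l^4*v - 19*l^3*v^3 + 2*l^3*v^2 - 32*l^2*v^4 - 19*l^2*v^3 + 48*l*v^5 - 32*l*v^4 + 48*v^5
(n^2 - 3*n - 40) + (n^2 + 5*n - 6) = 2*n^2 + 2*n - 46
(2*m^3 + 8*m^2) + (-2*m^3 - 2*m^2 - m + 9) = 6*m^2 - m + 9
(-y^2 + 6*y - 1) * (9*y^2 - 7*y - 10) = -9*y^4 + 61*y^3 - 41*y^2 - 53*y + 10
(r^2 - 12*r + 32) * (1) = r^2 - 12*r + 32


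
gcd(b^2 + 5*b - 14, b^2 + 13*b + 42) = b + 7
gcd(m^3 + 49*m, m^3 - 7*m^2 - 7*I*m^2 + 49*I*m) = m^2 - 7*I*m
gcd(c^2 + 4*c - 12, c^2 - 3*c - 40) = 1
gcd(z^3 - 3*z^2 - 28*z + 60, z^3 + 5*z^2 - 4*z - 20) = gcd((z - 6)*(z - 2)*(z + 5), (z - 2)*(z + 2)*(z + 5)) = z^2 + 3*z - 10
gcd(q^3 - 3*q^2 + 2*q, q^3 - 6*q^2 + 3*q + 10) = q - 2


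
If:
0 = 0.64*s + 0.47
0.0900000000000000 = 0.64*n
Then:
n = 0.14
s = -0.73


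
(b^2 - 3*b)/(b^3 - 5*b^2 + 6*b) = 1/(b - 2)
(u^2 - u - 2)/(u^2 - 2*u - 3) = (u - 2)/(u - 3)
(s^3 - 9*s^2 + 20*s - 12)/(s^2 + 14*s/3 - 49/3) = 3*(s^3 - 9*s^2 + 20*s - 12)/(3*s^2 + 14*s - 49)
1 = 1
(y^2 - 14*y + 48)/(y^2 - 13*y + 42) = (y - 8)/(y - 7)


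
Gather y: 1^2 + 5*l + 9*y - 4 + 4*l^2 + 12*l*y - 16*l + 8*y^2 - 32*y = 4*l^2 - 11*l + 8*y^2 + y*(12*l - 23) - 3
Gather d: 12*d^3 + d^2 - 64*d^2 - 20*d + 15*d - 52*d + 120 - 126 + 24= 12*d^3 - 63*d^2 - 57*d + 18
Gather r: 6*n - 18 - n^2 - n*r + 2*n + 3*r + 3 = -n^2 + 8*n + r*(3 - n) - 15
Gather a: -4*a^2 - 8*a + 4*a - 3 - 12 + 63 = -4*a^2 - 4*a + 48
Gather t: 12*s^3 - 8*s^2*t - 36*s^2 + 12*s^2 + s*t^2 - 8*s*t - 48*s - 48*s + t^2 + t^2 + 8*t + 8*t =12*s^3 - 24*s^2 - 96*s + t^2*(s + 2) + t*(-8*s^2 - 8*s + 16)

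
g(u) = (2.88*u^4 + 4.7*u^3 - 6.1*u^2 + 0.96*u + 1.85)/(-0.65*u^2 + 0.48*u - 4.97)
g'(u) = (1.3*u - 0.48)*(2.88*u^4 + 4.7*u^3 - 6.1*u^2 + 0.96*u + 1.85)/(-0.65*u^2 + 0.48*u - 4.97)^2 + (11.52*u^3 + 14.1*u^2 - 12.2*u + 0.96)/(-0.65*u^2 + 0.48*u - 4.97)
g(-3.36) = -8.52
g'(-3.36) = 13.98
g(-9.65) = -287.68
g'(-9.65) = 73.77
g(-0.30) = -0.18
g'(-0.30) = -1.11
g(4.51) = -93.89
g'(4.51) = -48.92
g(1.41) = -2.80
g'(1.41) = -7.21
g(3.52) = -50.89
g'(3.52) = -37.65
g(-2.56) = -0.41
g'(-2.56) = 6.42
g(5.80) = -165.41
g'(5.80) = -61.72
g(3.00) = -33.05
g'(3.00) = -30.84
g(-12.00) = -486.05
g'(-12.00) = 95.02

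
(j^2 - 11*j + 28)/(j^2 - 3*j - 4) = (j - 7)/(j + 1)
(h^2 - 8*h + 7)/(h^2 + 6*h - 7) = (h - 7)/(h + 7)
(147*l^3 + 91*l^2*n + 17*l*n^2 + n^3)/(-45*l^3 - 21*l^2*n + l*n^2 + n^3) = (-49*l^2 - 14*l*n - n^2)/(15*l^2 + 2*l*n - n^2)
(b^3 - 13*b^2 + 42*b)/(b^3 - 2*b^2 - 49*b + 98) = b*(b - 6)/(b^2 + 5*b - 14)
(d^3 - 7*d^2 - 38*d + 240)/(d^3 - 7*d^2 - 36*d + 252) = (d^2 - 13*d + 40)/(d^2 - 13*d + 42)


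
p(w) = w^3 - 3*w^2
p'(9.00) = 189.00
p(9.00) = 486.00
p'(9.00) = 189.00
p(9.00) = 486.00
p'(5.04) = 45.96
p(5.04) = 51.82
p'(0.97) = -3.00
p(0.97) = -1.91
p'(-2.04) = 24.72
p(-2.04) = -20.97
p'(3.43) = 14.71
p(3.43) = 5.06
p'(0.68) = -2.69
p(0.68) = -1.07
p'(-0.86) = 7.38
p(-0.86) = -2.85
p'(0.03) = -0.18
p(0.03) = -0.00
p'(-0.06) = 0.37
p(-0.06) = -0.01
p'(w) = 3*w^2 - 6*w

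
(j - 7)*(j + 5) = j^2 - 2*j - 35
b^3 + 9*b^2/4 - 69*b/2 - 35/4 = (b - 5)*(b + 1/4)*(b + 7)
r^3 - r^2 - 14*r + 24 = (r - 3)*(r - 2)*(r + 4)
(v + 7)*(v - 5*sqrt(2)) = v^2 - 5*sqrt(2)*v + 7*v - 35*sqrt(2)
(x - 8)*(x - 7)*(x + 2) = x^3 - 13*x^2 + 26*x + 112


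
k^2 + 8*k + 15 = (k + 3)*(k + 5)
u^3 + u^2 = u^2*(u + 1)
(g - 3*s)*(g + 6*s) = g^2 + 3*g*s - 18*s^2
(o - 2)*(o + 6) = o^2 + 4*o - 12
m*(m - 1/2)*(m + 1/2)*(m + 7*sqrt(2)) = m^4 + 7*sqrt(2)*m^3 - m^2/4 - 7*sqrt(2)*m/4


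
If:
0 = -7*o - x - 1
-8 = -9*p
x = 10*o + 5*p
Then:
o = -49/153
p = 8/9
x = 190/153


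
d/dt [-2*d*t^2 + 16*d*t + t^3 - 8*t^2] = -4*d*t + 16*d + 3*t^2 - 16*t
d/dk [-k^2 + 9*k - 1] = 9 - 2*k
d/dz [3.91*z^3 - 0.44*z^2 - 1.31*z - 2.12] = 11.73*z^2 - 0.88*z - 1.31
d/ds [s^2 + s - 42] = 2*s + 1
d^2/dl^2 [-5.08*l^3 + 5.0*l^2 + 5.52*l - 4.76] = 10.0 - 30.48*l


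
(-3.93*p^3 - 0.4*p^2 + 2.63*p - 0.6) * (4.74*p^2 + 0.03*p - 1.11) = -18.6282*p^5 - 2.0139*p^4 + 16.8165*p^3 - 2.3211*p^2 - 2.9373*p + 0.666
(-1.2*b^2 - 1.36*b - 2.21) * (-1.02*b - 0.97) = 1.224*b^3 + 2.5512*b^2 + 3.5734*b + 2.1437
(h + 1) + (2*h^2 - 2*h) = 2*h^2 - h + 1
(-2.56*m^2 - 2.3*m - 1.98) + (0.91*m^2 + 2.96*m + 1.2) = -1.65*m^2 + 0.66*m - 0.78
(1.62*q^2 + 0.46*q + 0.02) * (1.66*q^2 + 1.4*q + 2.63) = 2.6892*q^4 + 3.0316*q^3 + 4.9378*q^2 + 1.2378*q + 0.0526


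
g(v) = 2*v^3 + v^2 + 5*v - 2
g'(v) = 6*v^2 + 2*v + 5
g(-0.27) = -3.32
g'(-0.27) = 4.90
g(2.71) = 58.70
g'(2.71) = 54.48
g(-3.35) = -82.72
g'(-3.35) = 65.64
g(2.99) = 75.35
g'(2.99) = 64.62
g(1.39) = 12.25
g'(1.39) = 19.37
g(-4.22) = -155.59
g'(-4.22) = 103.41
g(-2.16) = -28.29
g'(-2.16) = 28.67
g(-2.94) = -58.88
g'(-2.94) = 50.98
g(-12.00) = -3374.00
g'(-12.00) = 845.00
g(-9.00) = -1424.00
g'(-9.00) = 473.00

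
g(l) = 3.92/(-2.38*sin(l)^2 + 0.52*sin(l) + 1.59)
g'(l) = 3.92*(4.76*sin(l)*cos(l) - 0.52*cos(l))/(-2.38*sin(l)^2 + 0.52*sin(l) + 1.59)^2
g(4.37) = -3.88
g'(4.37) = 6.44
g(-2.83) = 3.25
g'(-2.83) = 5.07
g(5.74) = 5.72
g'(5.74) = -21.29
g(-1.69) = -3.08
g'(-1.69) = 1.51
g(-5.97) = 2.57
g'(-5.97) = 1.52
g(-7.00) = 17.73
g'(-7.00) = -220.52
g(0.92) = 7.88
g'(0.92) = 31.38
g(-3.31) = 2.43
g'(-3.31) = -0.41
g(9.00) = 2.80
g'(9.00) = -2.63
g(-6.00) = 2.53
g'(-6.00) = 1.27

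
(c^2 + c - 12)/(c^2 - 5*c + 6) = (c + 4)/(c - 2)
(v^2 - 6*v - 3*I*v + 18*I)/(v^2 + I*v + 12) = (v - 6)/(v + 4*I)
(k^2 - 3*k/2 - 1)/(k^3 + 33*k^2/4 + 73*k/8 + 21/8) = 4*(k - 2)/(4*k^2 + 31*k + 21)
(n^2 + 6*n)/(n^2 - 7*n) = (n + 6)/(n - 7)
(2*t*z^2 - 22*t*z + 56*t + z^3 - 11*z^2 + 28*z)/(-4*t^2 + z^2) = (z^2 - 11*z + 28)/(-2*t + z)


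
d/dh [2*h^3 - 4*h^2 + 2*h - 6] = 6*h^2 - 8*h + 2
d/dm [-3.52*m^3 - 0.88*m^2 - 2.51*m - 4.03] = -10.56*m^2 - 1.76*m - 2.51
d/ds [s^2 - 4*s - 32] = 2*s - 4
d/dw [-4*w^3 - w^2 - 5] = 2*w*(-6*w - 1)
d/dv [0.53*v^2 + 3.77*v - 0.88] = 1.06*v + 3.77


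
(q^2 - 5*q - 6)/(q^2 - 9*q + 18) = (q + 1)/(q - 3)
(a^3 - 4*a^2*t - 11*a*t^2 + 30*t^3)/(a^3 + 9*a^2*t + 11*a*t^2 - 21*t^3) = (-a^2 + 7*a*t - 10*t^2)/(-a^2 - 6*a*t + 7*t^2)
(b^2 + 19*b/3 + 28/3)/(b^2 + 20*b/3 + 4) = (3*b^2 + 19*b + 28)/(3*b^2 + 20*b + 12)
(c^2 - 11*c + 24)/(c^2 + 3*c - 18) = (c - 8)/(c + 6)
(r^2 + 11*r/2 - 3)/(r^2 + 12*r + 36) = (r - 1/2)/(r + 6)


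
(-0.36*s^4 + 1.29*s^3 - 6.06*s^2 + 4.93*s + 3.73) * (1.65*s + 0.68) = -0.594*s^5 + 1.8837*s^4 - 9.1218*s^3 + 4.0137*s^2 + 9.5069*s + 2.5364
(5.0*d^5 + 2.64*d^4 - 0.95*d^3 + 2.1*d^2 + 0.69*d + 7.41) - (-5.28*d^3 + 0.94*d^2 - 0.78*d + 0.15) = 5.0*d^5 + 2.64*d^4 + 4.33*d^3 + 1.16*d^2 + 1.47*d + 7.26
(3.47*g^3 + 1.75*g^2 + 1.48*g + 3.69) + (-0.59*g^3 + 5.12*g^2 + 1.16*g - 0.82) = 2.88*g^3 + 6.87*g^2 + 2.64*g + 2.87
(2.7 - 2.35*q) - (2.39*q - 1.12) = 3.82 - 4.74*q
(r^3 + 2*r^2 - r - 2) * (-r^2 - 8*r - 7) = -r^5 - 10*r^4 - 22*r^3 - 4*r^2 + 23*r + 14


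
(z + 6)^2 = z^2 + 12*z + 36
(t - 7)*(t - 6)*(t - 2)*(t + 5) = t^4 - 10*t^3 - 7*t^2 + 256*t - 420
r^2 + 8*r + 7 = (r + 1)*(r + 7)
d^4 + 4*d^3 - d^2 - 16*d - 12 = (d - 2)*(d + 1)*(d + 2)*(d + 3)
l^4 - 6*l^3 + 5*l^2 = l^2*(l - 5)*(l - 1)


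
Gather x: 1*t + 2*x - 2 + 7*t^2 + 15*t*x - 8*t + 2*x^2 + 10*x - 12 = 7*t^2 - 7*t + 2*x^2 + x*(15*t + 12) - 14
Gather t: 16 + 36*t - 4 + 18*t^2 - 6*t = 18*t^2 + 30*t + 12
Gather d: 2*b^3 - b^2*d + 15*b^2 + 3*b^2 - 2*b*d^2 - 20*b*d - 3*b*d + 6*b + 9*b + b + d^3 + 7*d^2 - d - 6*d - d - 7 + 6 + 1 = 2*b^3 + 18*b^2 + 16*b + d^3 + d^2*(7 - 2*b) + d*(-b^2 - 23*b - 8)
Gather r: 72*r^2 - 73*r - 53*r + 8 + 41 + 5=72*r^2 - 126*r + 54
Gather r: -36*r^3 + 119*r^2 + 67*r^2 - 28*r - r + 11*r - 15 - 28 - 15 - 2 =-36*r^3 + 186*r^2 - 18*r - 60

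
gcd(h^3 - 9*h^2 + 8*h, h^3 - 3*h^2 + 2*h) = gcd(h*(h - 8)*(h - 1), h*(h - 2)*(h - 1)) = h^2 - h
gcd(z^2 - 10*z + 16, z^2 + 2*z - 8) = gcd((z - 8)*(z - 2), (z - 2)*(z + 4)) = z - 2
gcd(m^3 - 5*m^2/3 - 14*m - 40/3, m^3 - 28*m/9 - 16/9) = m + 4/3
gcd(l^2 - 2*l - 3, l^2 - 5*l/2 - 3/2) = l - 3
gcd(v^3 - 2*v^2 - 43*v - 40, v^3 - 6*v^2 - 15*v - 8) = v^2 - 7*v - 8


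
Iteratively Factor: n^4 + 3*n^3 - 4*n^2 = (n)*(n^3 + 3*n^2 - 4*n) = n*(n + 4)*(n^2 - n) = n*(n - 1)*(n + 4)*(n)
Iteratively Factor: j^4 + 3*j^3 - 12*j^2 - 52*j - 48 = (j + 3)*(j^3 - 12*j - 16) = (j + 2)*(j + 3)*(j^2 - 2*j - 8) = (j + 2)^2*(j + 3)*(j - 4)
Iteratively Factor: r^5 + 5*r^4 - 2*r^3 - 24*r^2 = (r)*(r^4 + 5*r^3 - 2*r^2 - 24*r) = r^2*(r^3 + 5*r^2 - 2*r - 24) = r^2*(r + 4)*(r^2 + r - 6) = r^2*(r - 2)*(r + 4)*(r + 3)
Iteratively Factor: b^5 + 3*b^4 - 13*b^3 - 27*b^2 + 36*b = (b - 3)*(b^4 + 6*b^3 + 5*b^2 - 12*b) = (b - 3)*(b + 3)*(b^3 + 3*b^2 - 4*b) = b*(b - 3)*(b + 3)*(b^2 + 3*b - 4) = b*(b - 3)*(b + 3)*(b + 4)*(b - 1)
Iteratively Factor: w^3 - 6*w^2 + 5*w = (w)*(w^2 - 6*w + 5) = w*(w - 5)*(w - 1)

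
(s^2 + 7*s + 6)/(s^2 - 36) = (s + 1)/(s - 6)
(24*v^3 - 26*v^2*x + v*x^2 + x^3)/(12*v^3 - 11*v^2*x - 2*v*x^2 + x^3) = (6*v + x)/(3*v + x)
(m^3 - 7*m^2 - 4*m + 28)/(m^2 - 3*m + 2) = (m^2 - 5*m - 14)/(m - 1)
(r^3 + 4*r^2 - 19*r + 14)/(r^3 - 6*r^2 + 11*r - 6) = (r + 7)/(r - 3)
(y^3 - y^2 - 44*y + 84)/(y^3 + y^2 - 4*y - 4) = (y^2 + y - 42)/(y^2 + 3*y + 2)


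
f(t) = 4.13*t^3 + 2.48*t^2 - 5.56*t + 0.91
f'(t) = 12.39*t^2 + 4.96*t - 5.56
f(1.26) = 6.10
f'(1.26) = 20.36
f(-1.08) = 4.60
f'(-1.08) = 3.53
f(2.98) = 115.66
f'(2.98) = 119.25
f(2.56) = 72.22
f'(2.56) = 88.34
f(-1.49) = 1.04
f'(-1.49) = 14.56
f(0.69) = -0.39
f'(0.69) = 3.76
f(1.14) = 3.91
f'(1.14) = 16.20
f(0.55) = -0.71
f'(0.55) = 0.92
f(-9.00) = -2758.94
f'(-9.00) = 953.39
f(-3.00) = -71.60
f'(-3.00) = 91.07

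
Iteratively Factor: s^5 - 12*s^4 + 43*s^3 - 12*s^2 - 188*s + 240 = (s - 5)*(s^4 - 7*s^3 + 8*s^2 + 28*s - 48) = (s - 5)*(s - 4)*(s^3 - 3*s^2 - 4*s + 12) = (s - 5)*(s - 4)*(s + 2)*(s^2 - 5*s + 6) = (s - 5)*(s - 4)*(s - 2)*(s + 2)*(s - 3)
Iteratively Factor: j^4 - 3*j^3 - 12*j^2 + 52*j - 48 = (j - 3)*(j^3 - 12*j + 16) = (j - 3)*(j + 4)*(j^2 - 4*j + 4) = (j - 3)*(j - 2)*(j + 4)*(j - 2)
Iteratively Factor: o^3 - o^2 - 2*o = (o)*(o^2 - o - 2) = o*(o - 2)*(o + 1)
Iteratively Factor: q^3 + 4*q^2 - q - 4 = (q + 1)*(q^2 + 3*q - 4) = (q + 1)*(q + 4)*(q - 1)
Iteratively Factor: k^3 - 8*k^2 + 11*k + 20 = (k - 4)*(k^2 - 4*k - 5) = (k - 4)*(k + 1)*(k - 5)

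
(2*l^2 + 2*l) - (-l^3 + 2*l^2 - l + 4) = l^3 + 3*l - 4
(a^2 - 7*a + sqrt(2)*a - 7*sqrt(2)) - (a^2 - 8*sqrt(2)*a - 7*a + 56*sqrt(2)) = 9*sqrt(2)*a - 63*sqrt(2)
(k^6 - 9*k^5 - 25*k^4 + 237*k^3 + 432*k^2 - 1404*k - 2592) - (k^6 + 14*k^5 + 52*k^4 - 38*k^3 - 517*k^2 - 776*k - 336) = -23*k^5 - 77*k^4 + 275*k^3 + 949*k^2 - 628*k - 2256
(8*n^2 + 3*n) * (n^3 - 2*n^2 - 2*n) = 8*n^5 - 13*n^4 - 22*n^3 - 6*n^2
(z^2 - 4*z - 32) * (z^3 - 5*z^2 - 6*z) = z^5 - 9*z^4 - 18*z^3 + 184*z^2 + 192*z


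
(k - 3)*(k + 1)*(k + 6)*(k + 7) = k^4 + 11*k^3 + 13*k^2 - 123*k - 126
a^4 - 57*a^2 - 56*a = a*(a - 8)*(a + 1)*(a + 7)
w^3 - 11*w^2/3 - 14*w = w*(w - 6)*(w + 7/3)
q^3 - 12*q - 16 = (q - 4)*(q + 2)^2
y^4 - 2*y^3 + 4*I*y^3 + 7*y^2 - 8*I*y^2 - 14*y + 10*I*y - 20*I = (y - 2)*(y - 2*I)*(y + I)*(y + 5*I)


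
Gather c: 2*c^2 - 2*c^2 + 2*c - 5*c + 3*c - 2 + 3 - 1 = 0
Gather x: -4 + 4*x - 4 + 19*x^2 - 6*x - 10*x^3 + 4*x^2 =-10*x^3 + 23*x^2 - 2*x - 8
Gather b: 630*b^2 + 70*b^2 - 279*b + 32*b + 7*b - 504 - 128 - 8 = 700*b^2 - 240*b - 640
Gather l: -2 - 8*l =-8*l - 2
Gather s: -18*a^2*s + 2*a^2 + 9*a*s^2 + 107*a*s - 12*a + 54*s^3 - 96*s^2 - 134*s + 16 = 2*a^2 - 12*a + 54*s^3 + s^2*(9*a - 96) + s*(-18*a^2 + 107*a - 134) + 16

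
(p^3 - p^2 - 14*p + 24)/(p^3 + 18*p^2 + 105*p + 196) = (p^2 - 5*p + 6)/(p^2 + 14*p + 49)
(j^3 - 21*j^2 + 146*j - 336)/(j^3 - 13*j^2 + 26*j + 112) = (j - 6)/(j + 2)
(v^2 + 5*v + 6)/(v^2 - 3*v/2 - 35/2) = 2*(v^2 + 5*v + 6)/(2*v^2 - 3*v - 35)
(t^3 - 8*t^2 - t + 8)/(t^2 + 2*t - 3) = (t^2 - 7*t - 8)/(t + 3)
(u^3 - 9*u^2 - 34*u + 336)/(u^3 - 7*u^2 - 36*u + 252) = (u - 8)/(u - 6)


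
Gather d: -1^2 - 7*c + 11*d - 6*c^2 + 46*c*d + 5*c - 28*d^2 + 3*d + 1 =-6*c^2 - 2*c - 28*d^2 + d*(46*c + 14)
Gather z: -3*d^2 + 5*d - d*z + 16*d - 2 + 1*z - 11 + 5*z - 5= -3*d^2 + 21*d + z*(6 - d) - 18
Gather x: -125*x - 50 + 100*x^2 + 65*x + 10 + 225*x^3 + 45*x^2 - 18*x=225*x^3 + 145*x^2 - 78*x - 40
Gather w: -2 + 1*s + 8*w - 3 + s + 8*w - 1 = 2*s + 16*w - 6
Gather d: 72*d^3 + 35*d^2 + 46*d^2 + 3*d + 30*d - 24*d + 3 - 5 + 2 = 72*d^3 + 81*d^2 + 9*d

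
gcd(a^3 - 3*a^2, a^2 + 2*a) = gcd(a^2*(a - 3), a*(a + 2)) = a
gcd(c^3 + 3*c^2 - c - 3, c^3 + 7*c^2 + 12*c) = c + 3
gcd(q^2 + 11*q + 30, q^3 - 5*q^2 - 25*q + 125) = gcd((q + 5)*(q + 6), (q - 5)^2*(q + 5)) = q + 5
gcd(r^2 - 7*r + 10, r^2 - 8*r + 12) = r - 2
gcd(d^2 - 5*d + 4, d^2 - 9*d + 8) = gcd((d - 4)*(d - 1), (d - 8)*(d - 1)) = d - 1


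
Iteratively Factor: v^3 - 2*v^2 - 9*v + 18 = (v + 3)*(v^2 - 5*v + 6) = (v - 3)*(v + 3)*(v - 2)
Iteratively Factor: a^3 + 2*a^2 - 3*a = (a + 3)*(a^2 - a) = (a - 1)*(a + 3)*(a)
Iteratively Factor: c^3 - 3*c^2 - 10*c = (c - 5)*(c^2 + 2*c) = (c - 5)*(c + 2)*(c)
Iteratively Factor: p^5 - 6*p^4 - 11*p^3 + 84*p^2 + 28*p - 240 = (p + 3)*(p^4 - 9*p^3 + 16*p^2 + 36*p - 80) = (p - 5)*(p + 3)*(p^3 - 4*p^2 - 4*p + 16) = (p - 5)*(p + 2)*(p + 3)*(p^2 - 6*p + 8) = (p - 5)*(p - 4)*(p + 2)*(p + 3)*(p - 2)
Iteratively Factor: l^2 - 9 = (l + 3)*(l - 3)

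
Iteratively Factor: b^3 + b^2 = (b + 1)*(b^2) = b*(b + 1)*(b)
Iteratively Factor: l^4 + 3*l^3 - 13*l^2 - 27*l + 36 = (l - 1)*(l^3 + 4*l^2 - 9*l - 36) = (l - 1)*(l + 3)*(l^2 + l - 12) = (l - 3)*(l - 1)*(l + 3)*(l + 4)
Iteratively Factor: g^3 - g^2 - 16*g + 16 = (g - 4)*(g^2 + 3*g - 4) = (g - 4)*(g + 4)*(g - 1)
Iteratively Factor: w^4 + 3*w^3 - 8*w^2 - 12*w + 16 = (w + 4)*(w^3 - w^2 - 4*w + 4) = (w - 1)*(w + 4)*(w^2 - 4) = (w - 2)*(w - 1)*(w + 4)*(w + 2)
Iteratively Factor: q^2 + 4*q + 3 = (q + 1)*(q + 3)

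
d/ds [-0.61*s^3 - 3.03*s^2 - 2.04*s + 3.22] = -1.83*s^2 - 6.06*s - 2.04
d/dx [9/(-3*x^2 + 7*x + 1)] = 9*(6*x - 7)/(-3*x^2 + 7*x + 1)^2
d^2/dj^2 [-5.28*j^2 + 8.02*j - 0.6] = -10.5600000000000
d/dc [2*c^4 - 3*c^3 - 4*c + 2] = 8*c^3 - 9*c^2 - 4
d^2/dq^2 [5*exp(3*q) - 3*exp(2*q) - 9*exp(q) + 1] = (45*exp(2*q) - 12*exp(q) - 9)*exp(q)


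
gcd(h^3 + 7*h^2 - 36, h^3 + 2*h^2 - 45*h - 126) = h^2 + 9*h + 18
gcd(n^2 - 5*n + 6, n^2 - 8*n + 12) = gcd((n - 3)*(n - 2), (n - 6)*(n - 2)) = n - 2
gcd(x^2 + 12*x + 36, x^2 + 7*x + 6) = x + 6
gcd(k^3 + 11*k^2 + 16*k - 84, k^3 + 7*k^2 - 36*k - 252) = k^2 + 13*k + 42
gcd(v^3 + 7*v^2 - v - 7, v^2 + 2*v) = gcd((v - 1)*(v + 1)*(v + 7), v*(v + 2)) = 1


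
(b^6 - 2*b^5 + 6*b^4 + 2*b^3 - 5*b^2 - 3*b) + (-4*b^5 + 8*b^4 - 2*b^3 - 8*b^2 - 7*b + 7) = b^6 - 6*b^5 + 14*b^4 - 13*b^2 - 10*b + 7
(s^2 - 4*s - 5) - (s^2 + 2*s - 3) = -6*s - 2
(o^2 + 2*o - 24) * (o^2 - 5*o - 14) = o^4 - 3*o^3 - 48*o^2 + 92*o + 336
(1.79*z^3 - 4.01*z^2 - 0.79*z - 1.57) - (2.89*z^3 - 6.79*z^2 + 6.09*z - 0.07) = -1.1*z^3 + 2.78*z^2 - 6.88*z - 1.5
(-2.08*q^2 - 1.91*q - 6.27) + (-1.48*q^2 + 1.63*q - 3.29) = -3.56*q^2 - 0.28*q - 9.56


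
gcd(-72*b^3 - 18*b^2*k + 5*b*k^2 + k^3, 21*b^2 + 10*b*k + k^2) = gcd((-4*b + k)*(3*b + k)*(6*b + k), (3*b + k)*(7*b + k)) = 3*b + k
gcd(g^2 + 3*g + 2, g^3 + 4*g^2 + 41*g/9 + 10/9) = g + 2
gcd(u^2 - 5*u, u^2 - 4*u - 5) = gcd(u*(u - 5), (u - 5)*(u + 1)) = u - 5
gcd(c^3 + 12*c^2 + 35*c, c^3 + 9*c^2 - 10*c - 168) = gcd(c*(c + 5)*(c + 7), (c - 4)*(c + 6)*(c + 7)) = c + 7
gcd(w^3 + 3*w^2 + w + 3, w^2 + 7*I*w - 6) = w + I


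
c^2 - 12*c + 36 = (c - 6)^2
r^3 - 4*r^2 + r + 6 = (r - 3)*(r - 2)*(r + 1)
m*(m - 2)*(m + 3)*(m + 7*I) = m^4 + m^3 + 7*I*m^3 - 6*m^2 + 7*I*m^2 - 42*I*m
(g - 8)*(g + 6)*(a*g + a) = a*g^3 - a*g^2 - 50*a*g - 48*a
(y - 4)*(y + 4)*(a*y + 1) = a*y^3 - 16*a*y + y^2 - 16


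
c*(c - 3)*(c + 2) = c^3 - c^2 - 6*c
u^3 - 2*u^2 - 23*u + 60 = (u - 4)*(u - 3)*(u + 5)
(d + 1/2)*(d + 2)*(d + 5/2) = d^3 + 5*d^2 + 29*d/4 + 5/2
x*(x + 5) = x^2 + 5*x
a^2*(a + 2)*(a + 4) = a^4 + 6*a^3 + 8*a^2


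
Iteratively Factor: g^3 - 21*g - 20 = (g + 1)*(g^2 - g - 20) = (g - 5)*(g + 1)*(g + 4)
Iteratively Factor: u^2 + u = (u)*(u + 1)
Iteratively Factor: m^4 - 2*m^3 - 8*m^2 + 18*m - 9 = (m - 3)*(m^3 + m^2 - 5*m + 3) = (m - 3)*(m - 1)*(m^2 + 2*m - 3) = (m - 3)*(m - 1)^2*(m + 3)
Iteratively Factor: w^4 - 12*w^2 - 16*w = (w + 2)*(w^3 - 2*w^2 - 8*w) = (w - 4)*(w + 2)*(w^2 + 2*w) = (w - 4)*(w + 2)^2*(w)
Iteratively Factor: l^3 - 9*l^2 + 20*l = (l - 4)*(l^2 - 5*l) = (l - 5)*(l - 4)*(l)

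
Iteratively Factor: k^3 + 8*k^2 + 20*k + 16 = (k + 2)*(k^2 + 6*k + 8) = (k + 2)*(k + 4)*(k + 2)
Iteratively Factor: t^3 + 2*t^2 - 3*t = (t - 1)*(t^2 + 3*t) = t*(t - 1)*(t + 3)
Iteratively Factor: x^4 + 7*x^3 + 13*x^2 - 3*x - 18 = (x + 3)*(x^3 + 4*x^2 + x - 6) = (x + 2)*(x + 3)*(x^2 + 2*x - 3) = (x + 2)*(x + 3)^2*(x - 1)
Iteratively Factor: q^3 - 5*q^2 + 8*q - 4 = (q - 2)*(q^2 - 3*q + 2) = (q - 2)*(q - 1)*(q - 2)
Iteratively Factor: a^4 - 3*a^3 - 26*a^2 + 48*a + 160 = (a + 2)*(a^3 - 5*a^2 - 16*a + 80) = (a - 5)*(a + 2)*(a^2 - 16) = (a - 5)*(a + 2)*(a + 4)*(a - 4)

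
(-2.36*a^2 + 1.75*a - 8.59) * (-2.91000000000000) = 6.8676*a^2 - 5.0925*a + 24.9969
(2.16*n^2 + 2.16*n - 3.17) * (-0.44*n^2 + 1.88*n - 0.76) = -0.9504*n^4 + 3.1104*n^3 + 3.814*n^2 - 7.6012*n + 2.4092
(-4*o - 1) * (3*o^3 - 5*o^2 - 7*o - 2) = -12*o^4 + 17*o^3 + 33*o^2 + 15*o + 2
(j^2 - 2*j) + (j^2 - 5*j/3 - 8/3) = 2*j^2 - 11*j/3 - 8/3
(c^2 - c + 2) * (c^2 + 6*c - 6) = c^4 + 5*c^3 - 10*c^2 + 18*c - 12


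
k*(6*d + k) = 6*d*k + k^2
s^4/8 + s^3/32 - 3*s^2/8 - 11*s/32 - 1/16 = (s/4 + 1/4)*(s/2 + 1/2)*(s - 2)*(s + 1/4)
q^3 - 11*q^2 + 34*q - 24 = (q - 6)*(q - 4)*(q - 1)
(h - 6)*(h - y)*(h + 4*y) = h^3 + 3*h^2*y - 6*h^2 - 4*h*y^2 - 18*h*y + 24*y^2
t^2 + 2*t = t*(t + 2)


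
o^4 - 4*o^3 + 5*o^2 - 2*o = o*(o - 2)*(o - 1)^2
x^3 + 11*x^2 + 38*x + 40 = (x + 2)*(x + 4)*(x + 5)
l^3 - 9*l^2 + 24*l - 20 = (l - 5)*(l - 2)^2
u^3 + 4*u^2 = u^2*(u + 4)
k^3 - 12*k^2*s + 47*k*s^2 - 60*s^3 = (k - 5*s)*(k - 4*s)*(k - 3*s)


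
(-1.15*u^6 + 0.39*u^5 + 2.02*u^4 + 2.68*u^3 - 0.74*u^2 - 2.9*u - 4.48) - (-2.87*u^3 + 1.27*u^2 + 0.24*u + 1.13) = -1.15*u^6 + 0.39*u^5 + 2.02*u^4 + 5.55*u^3 - 2.01*u^2 - 3.14*u - 5.61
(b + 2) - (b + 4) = -2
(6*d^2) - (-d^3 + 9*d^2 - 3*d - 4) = d^3 - 3*d^2 + 3*d + 4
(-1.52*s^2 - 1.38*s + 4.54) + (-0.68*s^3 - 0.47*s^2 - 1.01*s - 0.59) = -0.68*s^3 - 1.99*s^2 - 2.39*s + 3.95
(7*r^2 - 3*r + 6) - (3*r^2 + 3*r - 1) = 4*r^2 - 6*r + 7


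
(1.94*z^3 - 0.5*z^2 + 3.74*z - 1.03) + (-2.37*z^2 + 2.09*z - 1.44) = 1.94*z^3 - 2.87*z^2 + 5.83*z - 2.47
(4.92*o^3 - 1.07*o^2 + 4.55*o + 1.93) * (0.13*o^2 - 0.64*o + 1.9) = 0.6396*o^5 - 3.2879*o^4 + 10.6243*o^3 - 4.6941*o^2 + 7.4098*o + 3.667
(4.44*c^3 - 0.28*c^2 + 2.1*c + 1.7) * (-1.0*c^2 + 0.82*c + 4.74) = -4.44*c^5 + 3.9208*c^4 + 18.716*c^3 - 1.3052*c^2 + 11.348*c + 8.058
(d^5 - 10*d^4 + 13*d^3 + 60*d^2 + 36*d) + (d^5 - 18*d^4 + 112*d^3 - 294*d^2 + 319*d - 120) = 2*d^5 - 28*d^4 + 125*d^3 - 234*d^2 + 355*d - 120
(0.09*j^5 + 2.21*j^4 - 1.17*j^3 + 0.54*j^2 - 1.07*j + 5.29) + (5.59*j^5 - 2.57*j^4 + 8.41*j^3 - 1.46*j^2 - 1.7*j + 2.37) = 5.68*j^5 - 0.36*j^4 + 7.24*j^3 - 0.92*j^2 - 2.77*j + 7.66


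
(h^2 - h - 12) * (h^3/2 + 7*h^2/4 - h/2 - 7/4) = h^5/2 + 5*h^4/4 - 33*h^3/4 - 89*h^2/4 + 31*h/4 + 21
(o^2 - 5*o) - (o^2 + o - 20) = 20 - 6*o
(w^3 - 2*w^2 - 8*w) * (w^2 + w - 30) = w^5 - w^4 - 40*w^3 + 52*w^2 + 240*w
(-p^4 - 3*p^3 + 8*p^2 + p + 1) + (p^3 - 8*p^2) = -p^4 - 2*p^3 + p + 1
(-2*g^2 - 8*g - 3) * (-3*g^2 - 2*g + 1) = 6*g^4 + 28*g^3 + 23*g^2 - 2*g - 3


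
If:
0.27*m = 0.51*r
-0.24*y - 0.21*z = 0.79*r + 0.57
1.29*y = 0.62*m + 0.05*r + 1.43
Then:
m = -0.389965705576019*z - 1.55252127524451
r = -0.206452432363775*z - 0.821923028070621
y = 0.330496634065794 - 0.195427410135908*z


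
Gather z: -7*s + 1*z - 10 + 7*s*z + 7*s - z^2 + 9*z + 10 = -z^2 + z*(7*s + 10)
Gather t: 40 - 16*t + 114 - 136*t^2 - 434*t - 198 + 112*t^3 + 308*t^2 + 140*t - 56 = 112*t^3 + 172*t^2 - 310*t - 100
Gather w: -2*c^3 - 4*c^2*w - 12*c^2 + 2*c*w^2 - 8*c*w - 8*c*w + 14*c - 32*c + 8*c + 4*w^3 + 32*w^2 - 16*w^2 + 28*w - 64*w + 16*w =-2*c^3 - 12*c^2 - 10*c + 4*w^3 + w^2*(2*c + 16) + w*(-4*c^2 - 16*c - 20)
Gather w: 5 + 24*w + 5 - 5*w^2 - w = -5*w^2 + 23*w + 10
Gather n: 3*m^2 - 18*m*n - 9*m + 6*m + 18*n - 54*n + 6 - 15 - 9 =3*m^2 - 3*m + n*(-18*m - 36) - 18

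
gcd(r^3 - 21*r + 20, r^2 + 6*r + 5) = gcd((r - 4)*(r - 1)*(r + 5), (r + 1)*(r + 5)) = r + 5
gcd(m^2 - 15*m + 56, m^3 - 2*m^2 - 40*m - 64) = m - 8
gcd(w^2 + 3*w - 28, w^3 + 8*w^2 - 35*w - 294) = w + 7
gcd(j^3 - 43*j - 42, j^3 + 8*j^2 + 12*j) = j + 6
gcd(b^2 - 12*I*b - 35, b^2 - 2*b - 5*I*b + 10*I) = b - 5*I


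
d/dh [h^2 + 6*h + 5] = 2*h + 6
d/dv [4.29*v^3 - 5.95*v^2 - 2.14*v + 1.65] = 12.87*v^2 - 11.9*v - 2.14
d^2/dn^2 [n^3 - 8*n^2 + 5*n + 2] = 6*n - 16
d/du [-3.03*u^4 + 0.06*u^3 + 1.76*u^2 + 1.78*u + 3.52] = -12.12*u^3 + 0.18*u^2 + 3.52*u + 1.78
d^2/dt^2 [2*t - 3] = 0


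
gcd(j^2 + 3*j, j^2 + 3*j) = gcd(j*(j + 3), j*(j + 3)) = j^2 + 3*j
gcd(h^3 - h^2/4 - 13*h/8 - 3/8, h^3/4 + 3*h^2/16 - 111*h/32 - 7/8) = h + 1/4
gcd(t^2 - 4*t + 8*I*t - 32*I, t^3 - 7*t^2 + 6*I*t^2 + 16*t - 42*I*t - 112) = t + 8*I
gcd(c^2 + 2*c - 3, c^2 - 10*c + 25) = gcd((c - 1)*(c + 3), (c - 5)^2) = 1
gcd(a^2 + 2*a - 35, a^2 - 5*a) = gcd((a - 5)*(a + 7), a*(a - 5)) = a - 5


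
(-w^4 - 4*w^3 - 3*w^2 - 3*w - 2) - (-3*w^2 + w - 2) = -w^4 - 4*w^3 - 4*w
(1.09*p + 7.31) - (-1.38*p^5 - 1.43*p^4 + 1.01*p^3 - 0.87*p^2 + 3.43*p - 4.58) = 1.38*p^5 + 1.43*p^4 - 1.01*p^3 + 0.87*p^2 - 2.34*p + 11.89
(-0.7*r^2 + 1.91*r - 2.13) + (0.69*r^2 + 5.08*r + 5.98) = -0.01*r^2 + 6.99*r + 3.85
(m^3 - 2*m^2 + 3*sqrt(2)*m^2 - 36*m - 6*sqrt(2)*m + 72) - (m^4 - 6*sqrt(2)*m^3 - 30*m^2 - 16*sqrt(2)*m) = -m^4 + m^3 + 6*sqrt(2)*m^3 + 3*sqrt(2)*m^2 + 28*m^2 - 36*m + 10*sqrt(2)*m + 72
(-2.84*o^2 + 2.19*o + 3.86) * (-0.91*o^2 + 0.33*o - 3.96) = 2.5844*o^4 - 2.9301*o^3 + 8.4565*o^2 - 7.3986*o - 15.2856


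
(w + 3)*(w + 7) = w^2 + 10*w + 21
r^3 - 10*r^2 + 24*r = r*(r - 6)*(r - 4)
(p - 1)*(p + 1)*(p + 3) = p^3 + 3*p^2 - p - 3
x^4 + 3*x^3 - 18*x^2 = x^2*(x - 3)*(x + 6)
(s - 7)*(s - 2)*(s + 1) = s^3 - 8*s^2 + 5*s + 14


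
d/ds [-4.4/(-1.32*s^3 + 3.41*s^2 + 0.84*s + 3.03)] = (-17.424*s^2 + 30.008*s + 3.696)/(-1.32*s^3 + 3.41*s^2 + 0.84*s + 3.03)^2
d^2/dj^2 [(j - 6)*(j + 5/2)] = 2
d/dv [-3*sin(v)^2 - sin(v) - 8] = -(6*sin(v) + 1)*cos(v)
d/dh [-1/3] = 0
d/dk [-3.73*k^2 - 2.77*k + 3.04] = -7.46*k - 2.77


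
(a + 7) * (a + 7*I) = a^2 + 7*a + 7*I*a + 49*I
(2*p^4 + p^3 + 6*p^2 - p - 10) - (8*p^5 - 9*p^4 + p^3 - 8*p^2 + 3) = -8*p^5 + 11*p^4 + 14*p^2 - p - 13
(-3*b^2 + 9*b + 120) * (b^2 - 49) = -3*b^4 + 9*b^3 + 267*b^2 - 441*b - 5880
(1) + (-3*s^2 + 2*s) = -3*s^2 + 2*s + 1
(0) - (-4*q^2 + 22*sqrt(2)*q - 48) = 4*q^2 - 22*sqrt(2)*q + 48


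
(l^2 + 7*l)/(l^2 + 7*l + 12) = l*(l + 7)/(l^2 + 7*l + 12)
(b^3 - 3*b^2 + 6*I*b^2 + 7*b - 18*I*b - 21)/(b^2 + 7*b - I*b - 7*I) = (b^2 + b*(-3 + 7*I) - 21*I)/(b + 7)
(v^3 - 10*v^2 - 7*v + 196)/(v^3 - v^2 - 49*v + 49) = (v^2 - 3*v - 28)/(v^2 + 6*v - 7)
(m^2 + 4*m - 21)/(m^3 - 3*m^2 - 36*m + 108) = (m + 7)/(m^2 - 36)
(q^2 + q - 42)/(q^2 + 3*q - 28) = (q - 6)/(q - 4)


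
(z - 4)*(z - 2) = z^2 - 6*z + 8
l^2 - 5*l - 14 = (l - 7)*(l + 2)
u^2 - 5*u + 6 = (u - 3)*(u - 2)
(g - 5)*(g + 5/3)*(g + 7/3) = g^3 - g^2 - 145*g/9 - 175/9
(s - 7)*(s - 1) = s^2 - 8*s + 7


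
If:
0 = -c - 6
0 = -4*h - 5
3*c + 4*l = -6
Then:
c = -6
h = -5/4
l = 3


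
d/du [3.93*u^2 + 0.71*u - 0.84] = 7.86*u + 0.71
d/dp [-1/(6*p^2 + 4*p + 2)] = (3*p + 1)/(3*p^2 + 2*p + 1)^2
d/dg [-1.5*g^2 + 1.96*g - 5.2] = 1.96 - 3.0*g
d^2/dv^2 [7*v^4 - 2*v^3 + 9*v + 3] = 12*v*(7*v - 1)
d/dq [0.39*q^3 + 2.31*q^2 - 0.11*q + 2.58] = 1.17*q^2 + 4.62*q - 0.11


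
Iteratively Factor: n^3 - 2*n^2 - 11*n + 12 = (n - 4)*(n^2 + 2*n - 3) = (n - 4)*(n - 1)*(n + 3)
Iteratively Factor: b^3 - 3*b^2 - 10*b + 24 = (b - 2)*(b^2 - b - 12) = (b - 4)*(b - 2)*(b + 3)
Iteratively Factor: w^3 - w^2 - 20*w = (w + 4)*(w^2 - 5*w) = (w - 5)*(w + 4)*(w)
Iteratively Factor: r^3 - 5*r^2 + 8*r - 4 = (r - 2)*(r^2 - 3*r + 2) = (r - 2)*(r - 1)*(r - 2)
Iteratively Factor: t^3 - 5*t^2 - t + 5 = (t - 1)*(t^2 - 4*t - 5) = (t - 1)*(t + 1)*(t - 5)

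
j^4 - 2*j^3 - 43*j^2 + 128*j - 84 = (j - 6)*(j - 2)*(j - 1)*(j + 7)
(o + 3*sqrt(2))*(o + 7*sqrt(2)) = o^2 + 10*sqrt(2)*o + 42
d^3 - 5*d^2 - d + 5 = (d - 5)*(d - 1)*(d + 1)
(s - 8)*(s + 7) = s^2 - s - 56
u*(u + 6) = u^2 + 6*u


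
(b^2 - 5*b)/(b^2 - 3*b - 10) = b/(b + 2)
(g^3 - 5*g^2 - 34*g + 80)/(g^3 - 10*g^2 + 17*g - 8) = (g^2 + 3*g - 10)/(g^2 - 2*g + 1)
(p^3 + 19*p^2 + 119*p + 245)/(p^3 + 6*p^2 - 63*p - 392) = (p + 5)/(p - 8)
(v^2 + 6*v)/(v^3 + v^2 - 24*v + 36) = v/(v^2 - 5*v + 6)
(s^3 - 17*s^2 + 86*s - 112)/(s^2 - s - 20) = (-s^3 + 17*s^2 - 86*s + 112)/(-s^2 + s + 20)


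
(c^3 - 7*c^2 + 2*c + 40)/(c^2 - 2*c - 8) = c - 5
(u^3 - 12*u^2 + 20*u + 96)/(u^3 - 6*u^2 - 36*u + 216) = (u^2 - 6*u - 16)/(u^2 - 36)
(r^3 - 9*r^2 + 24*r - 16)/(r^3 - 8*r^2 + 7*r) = (r^2 - 8*r + 16)/(r*(r - 7))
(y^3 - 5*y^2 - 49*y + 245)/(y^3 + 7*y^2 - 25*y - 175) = (y - 7)/(y + 5)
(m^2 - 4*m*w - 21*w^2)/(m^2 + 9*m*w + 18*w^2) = (m - 7*w)/(m + 6*w)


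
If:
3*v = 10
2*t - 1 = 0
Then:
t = 1/2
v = 10/3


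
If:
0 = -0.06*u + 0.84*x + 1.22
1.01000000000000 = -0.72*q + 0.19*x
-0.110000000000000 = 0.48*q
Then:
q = -0.23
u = 82.60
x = 4.45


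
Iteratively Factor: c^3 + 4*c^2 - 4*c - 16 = (c + 2)*(c^2 + 2*c - 8) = (c + 2)*(c + 4)*(c - 2)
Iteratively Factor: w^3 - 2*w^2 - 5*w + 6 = (w + 2)*(w^2 - 4*w + 3) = (w - 1)*(w + 2)*(w - 3)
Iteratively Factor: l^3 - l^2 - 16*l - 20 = (l + 2)*(l^2 - 3*l - 10) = (l + 2)^2*(l - 5)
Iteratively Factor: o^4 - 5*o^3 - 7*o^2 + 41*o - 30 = (o - 2)*(o^3 - 3*o^2 - 13*o + 15) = (o - 2)*(o + 3)*(o^2 - 6*o + 5) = (o - 5)*(o - 2)*(o + 3)*(o - 1)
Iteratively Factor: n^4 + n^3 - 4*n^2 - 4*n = (n)*(n^3 + n^2 - 4*n - 4) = n*(n + 1)*(n^2 - 4) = n*(n - 2)*(n + 1)*(n + 2)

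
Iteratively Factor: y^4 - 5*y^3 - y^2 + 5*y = (y - 5)*(y^3 - y) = (y - 5)*(y - 1)*(y^2 + y) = (y - 5)*(y - 1)*(y + 1)*(y)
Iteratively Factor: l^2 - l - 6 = (l + 2)*(l - 3)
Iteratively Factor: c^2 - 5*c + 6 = (c - 2)*(c - 3)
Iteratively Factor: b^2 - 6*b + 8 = (b - 4)*(b - 2)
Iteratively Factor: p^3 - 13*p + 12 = (p - 1)*(p^2 + p - 12) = (p - 1)*(p + 4)*(p - 3)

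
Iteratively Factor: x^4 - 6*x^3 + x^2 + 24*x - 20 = (x - 2)*(x^3 - 4*x^2 - 7*x + 10) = (x - 2)*(x - 1)*(x^2 - 3*x - 10) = (x - 5)*(x - 2)*(x - 1)*(x + 2)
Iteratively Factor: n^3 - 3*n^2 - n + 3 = (n - 1)*(n^2 - 2*n - 3) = (n - 1)*(n + 1)*(n - 3)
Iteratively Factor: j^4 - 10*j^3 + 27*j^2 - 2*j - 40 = (j - 2)*(j^3 - 8*j^2 + 11*j + 20) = (j - 2)*(j + 1)*(j^2 - 9*j + 20) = (j - 5)*(j - 2)*(j + 1)*(j - 4)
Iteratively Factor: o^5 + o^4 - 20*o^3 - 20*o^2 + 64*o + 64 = (o - 2)*(o^4 + 3*o^3 - 14*o^2 - 48*o - 32) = (o - 4)*(o - 2)*(o^3 + 7*o^2 + 14*o + 8) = (o - 4)*(o - 2)*(o + 2)*(o^2 + 5*o + 4) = (o - 4)*(o - 2)*(o + 2)*(o + 4)*(o + 1)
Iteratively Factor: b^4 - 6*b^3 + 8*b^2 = (b - 2)*(b^3 - 4*b^2) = b*(b - 2)*(b^2 - 4*b) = b*(b - 4)*(b - 2)*(b)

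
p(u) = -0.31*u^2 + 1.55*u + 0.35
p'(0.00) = 1.55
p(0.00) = 0.35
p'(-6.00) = 5.27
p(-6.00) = -20.11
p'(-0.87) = 2.09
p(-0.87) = -1.23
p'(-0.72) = 2.00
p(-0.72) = -0.93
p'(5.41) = -1.80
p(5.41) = -0.34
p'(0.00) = 1.55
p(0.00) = 0.35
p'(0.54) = 1.22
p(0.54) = 1.10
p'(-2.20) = 2.91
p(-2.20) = -4.56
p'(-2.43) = 3.06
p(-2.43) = -5.25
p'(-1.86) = 2.70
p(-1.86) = -3.61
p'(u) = 1.55 - 0.62*u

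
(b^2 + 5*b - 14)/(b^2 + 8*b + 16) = (b^2 + 5*b - 14)/(b^2 + 8*b + 16)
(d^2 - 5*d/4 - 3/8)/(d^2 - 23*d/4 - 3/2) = (d - 3/2)/(d - 6)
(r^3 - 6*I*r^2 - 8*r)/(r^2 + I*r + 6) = r*(r - 4*I)/(r + 3*I)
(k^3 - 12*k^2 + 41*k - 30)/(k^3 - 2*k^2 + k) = (k^2 - 11*k + 30)/(k*(k - 1))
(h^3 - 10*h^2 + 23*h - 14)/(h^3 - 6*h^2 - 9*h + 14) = (h - 2)/(h + 2)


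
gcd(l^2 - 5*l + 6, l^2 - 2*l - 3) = l - 3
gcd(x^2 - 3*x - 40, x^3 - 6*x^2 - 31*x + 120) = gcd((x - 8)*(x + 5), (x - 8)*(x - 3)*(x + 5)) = x^2 - 3*x - 40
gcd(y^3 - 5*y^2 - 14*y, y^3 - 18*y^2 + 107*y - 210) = y - 7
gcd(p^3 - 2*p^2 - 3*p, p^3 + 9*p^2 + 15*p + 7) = p + 1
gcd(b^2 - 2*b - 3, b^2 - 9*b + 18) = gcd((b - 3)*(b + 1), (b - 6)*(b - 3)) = b - 3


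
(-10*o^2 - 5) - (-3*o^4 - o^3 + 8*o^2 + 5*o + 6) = 3*o^4 + o^3 - 18*o^2 - 5*o - 11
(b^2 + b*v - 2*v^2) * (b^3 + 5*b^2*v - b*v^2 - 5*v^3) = b^5 + 6*b^4*v + 2*b^3*v^2 - 16*b^2*v^3 - 3*b*v^4 + 10*v^5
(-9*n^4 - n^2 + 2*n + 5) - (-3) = -9*n^4 - n^2 + 2*n + 8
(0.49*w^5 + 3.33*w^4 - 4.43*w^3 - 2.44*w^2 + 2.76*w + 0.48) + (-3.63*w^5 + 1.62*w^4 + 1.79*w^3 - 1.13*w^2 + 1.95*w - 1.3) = -3.14*w^5 + 4.95*w^4 - 2.64*w^3 - 3.57*w^2 + 4.71*w - 0.82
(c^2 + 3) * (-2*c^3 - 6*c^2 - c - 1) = -2*c^5 - 6*c^4 - 7*c^3 - 19*c^2 - 3*c - 3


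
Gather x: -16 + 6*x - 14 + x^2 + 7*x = x^2 + 13*x - 30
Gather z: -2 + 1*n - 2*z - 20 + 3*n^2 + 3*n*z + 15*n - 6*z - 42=3*n^2 + 16*n + z*(3*n - 8) - 64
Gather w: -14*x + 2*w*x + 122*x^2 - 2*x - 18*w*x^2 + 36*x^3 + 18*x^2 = w*(-18*x^2 + 2*x) + 36*x^3 + 140*x^2 - 16*x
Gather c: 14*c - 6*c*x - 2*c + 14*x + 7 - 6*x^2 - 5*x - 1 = c*(12 - 6*x) - 6*x^2 + 9*x + 6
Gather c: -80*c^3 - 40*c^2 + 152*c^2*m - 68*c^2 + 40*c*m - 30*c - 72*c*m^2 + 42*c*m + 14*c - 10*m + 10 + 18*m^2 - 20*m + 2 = -80*c^3 + c^2*(152*m - 108) + c*(-72*m^2 + 82*m - 16) + 18*m^2 - 30*m + 12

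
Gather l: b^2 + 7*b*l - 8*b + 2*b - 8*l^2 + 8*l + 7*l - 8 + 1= b^2 - 6*b - 8*l^2 + l*(7*b + 15) - 7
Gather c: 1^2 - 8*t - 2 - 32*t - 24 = -40*t - 25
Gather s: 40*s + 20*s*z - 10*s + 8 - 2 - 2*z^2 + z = s*(20*z + 30) - 2*z^2 + z + 6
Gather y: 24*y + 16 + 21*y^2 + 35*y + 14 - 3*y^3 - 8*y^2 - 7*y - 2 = -3*y^3 + 13*y^2 + 52*y + 28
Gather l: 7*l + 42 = 7*l + 42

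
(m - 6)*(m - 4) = m^2 - 10*m + 24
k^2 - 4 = (k - 2)*(k + 2)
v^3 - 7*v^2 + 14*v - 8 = (v - 4)*(v - 2)*(v - 1)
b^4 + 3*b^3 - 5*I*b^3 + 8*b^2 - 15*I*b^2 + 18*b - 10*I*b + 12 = (b + 1)*(b + 2)*(b - 6*I)*(b + I)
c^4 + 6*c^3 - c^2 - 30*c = c*(c - 2)*(c + 3)*(c + 5)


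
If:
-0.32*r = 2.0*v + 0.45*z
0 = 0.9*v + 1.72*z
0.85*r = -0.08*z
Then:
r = 0.00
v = 0.00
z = 0.00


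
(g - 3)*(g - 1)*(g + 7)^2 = g^4 + 10*g^3 - 4*g^2 - 154*g + 147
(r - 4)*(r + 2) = r^2 - 2*r - 8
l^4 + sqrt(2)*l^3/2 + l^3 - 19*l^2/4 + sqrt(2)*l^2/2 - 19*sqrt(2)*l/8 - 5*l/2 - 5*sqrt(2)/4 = (l - 2)*(l + 1/2)*(l + 5/2)*(l + sqrt(2)/2)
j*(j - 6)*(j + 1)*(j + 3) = j^4 - 2*j^3 - 21*j^2 - 18*j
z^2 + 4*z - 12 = (z - 2)*(z + 6)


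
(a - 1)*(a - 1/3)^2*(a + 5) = a^4 + 10*a^3/3 - 68*a^2/9 + 34*a/9 - 5/9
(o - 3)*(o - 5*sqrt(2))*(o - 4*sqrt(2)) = o^3 - 9*sqrt(2)*o^2 - 3*o^2 + 27*sqrt(2)*o + 40*o - 120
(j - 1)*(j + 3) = j^2 + 2*j - 3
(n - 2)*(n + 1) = n^2 - n - 2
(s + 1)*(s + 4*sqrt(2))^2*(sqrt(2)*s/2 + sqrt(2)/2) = sqrt(2)*s^4/2 + sqrt(2)*s^3 + 8*s^3 + 16*s^2 + 33*sqrt(2)*s^2/2 + 8*s + 32*sqrt(2)*s + 16*sqrt(2)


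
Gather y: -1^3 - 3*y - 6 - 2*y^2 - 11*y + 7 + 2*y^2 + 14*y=0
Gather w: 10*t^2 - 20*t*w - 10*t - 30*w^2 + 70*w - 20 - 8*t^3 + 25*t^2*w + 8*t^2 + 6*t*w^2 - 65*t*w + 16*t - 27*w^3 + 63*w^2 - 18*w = -8*t^3 + 18*t^2 + 6*t - 27*w^3 + w^2*(6*t + 33) + w*(25*t^2 - 85*t + 52) - 20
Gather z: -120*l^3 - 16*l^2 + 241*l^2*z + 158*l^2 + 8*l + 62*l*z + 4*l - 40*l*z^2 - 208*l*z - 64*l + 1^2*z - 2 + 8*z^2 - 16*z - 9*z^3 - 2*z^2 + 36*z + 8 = -120*l^3 + 142*l^2 - 52*l - 9*z^3 + z^2*(6 - 40*l) + z*(241*l^2 - 146*l + 21) + 6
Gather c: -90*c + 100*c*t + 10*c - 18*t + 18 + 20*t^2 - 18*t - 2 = c*(100*t - 80) + 20*t^2 - 36*t + 16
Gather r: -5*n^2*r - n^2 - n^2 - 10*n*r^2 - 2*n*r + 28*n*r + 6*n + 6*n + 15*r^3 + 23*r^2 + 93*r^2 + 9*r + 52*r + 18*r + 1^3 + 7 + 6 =-2*n^2 + 12*n + 15*r^3 + r^2*(116 - 10*n) + r*(-5*n^2 + 26*n + 79) + 14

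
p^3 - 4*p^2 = p^2*(p - 4)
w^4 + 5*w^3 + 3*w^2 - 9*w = w*(w - 1)*(w + 3)^2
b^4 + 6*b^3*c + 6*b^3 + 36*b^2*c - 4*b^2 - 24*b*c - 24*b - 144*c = (b - 2)*(b + 2)*(b + 6)*(b + 6*c)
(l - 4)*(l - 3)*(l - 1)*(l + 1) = l^4 - 7*l^3 + 11*l^2 + 7*l - 12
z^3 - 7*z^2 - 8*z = z*(z - 8)*(z + 1)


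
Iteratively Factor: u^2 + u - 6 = (u - 2)*(u + 3)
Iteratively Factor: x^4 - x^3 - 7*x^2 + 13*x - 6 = (x + 3)*(x^3 - 4*x^2 + 5*x - 2) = (x - 1)*(x + 3)*(x^2 - 3*x + 2) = (x - 1)^2*(x + 3)*(x - 2)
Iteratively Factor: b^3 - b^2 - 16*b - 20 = (b - 5)*(b^2 + 4*b + 4) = (b - 5)*(b + 2)*(b + 2)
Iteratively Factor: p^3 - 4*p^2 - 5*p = (p + 1)*(p^2 - 5*p) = (p - 5)*(p + 1)*(p)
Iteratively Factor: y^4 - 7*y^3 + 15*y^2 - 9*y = (y - 3)*(y^3 - 4*y^2 + 3*y) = (y - 3)^2*(y^2 - y) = y*(y - 3)^2*(y - 1)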